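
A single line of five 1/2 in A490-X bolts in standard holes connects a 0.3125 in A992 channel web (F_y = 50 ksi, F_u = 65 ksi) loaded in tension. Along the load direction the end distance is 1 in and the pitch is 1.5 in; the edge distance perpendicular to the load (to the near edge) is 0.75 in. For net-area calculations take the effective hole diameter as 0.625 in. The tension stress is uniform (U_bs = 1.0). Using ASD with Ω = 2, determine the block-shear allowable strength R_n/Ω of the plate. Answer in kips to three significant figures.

Shear plane L_v = 1 + 4·1.5 = 7 in; A_gv = 7 × 0.3125 = 2.188 in².
A_nv = (7 − 4.5·0.625) × 0.3125 = 1.309 in².
A_nt = (0.75 − 0.5·0.625) × 0.3125 = 0.1367 in².
0.6 F_u A_nv = 51.04 kips; 0.6 F_y A_gv = 65.62 kips → shear rupture governs the shear term.
R_n = 51.04 + 1.0 × 65 × 0.1367 = 59.92 kips.
Allowable strength R_n/Ω = 59.92 / 2 = 30 kips.

30 kips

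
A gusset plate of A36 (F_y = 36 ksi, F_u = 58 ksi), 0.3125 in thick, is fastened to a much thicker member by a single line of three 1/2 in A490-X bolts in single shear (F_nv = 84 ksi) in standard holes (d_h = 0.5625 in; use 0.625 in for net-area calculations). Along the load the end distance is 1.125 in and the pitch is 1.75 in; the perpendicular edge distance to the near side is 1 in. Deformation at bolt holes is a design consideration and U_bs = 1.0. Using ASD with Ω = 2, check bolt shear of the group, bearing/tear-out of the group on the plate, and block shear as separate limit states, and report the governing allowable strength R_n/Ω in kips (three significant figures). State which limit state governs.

21.8 kips (block shear governs)

Bolt shear: A_b = π·0.5²/4 = 0.1963 in²; R_n = 84 × 0.1963 × 3 × 1 = 49.48 kips → 49.48 / 2 = 24.7 kips.
Bearing: edge l_c = 0.8438, r_n = 18.35 kips; interior l_c = 1.188, r_n = 21.75 kips; R_n = 18.35 + 2·21.75 = 61.85 kips → 30.9 kips.
Block shear: A_gv = 1.445, A_nv = 0.957, A_nt = 0.2148 in²; R_n = min(0.6F_uA_nv, 0.6F_yA_gv) + U_bs·F_u·A_nt = 43.68 kips → 21.8 kips.
Block shear governs: 21.8 kips.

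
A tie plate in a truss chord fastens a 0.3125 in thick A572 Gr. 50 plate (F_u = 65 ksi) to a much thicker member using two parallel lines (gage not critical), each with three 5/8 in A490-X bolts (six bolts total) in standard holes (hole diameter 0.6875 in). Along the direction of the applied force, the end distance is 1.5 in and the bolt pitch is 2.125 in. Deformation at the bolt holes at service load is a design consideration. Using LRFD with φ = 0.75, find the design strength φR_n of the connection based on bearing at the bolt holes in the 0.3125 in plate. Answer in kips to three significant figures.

Per bolt r_n = 1.2 l_c t F_u ≤ 2.4 d t F_u; upper limit = 2.4 × 0.625 × 0.3125 × 65 = 30.47 kips.
Edge bolt: l_c = 1.5 − 0.6875/2 = 1.156 in → 1.2 × 1.156 × 0.3125 × 65 = 28.18 → r_n = 28.18 kips.
Interior bolts: l_c = 2.125 − 0.6875 = 1.438 in → 1.2 × 1.438 × 0.3125 × 65 = 35.04 → r_n = 30.47 kips.
R_n = 2 × 28.18 + 4 × 30.47 = 178.2 kips.
Design strength φR_n = 0.75 × 178.2 = 134 kips.

134 kips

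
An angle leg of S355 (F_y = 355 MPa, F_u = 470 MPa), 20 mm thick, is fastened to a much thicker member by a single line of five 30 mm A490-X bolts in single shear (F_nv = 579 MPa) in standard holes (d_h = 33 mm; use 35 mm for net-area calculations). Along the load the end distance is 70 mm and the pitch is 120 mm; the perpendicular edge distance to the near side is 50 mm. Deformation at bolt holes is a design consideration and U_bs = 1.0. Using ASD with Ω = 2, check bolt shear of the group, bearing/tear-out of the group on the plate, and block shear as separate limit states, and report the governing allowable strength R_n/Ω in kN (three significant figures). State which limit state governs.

Bolt shear: A_b = π·30²/4 = 706.9 mm²; R_n = 579 × 706.9 × 5 × 1 / 1000 = 2046 kN → 2046 / 2 = 1020 kN.
Bearing: edge l_c = 53.5, r_n = 603.5 kN; interior l_c = 87, r_n = 676.8 kN; R_n = 603.5 + 4·676.8 = 3311 kN → 1660 kN.
Block shear: A_gv = 11000, A_nv = 7850, A_nt = 650 mm²; R_n = min(0.6F_uA_nv, 0.6F_yA_gv) + U_bs·F_u·A_nt = 2519 kN → 1260 kN.
Bolt shear governs: 1020 kN.

1020 kN (bolt shear governs)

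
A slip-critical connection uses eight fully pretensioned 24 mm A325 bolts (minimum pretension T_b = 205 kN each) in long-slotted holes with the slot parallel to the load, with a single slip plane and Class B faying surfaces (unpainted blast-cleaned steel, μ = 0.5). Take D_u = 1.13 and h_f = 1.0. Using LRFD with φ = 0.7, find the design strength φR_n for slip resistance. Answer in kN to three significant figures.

649 kN

R_n = μ · D_u · h_f · T_b · n_s · n_b = 0.5 × 1.13 × 1.0 × 205 × 1 × 8 = 926.6 kN.
Design strength φR_n = 0.7 × 926.6 = 649 kN.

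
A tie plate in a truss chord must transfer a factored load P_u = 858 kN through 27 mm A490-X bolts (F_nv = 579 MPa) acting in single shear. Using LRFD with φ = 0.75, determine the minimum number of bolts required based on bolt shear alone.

4 bolts

A_b = π·27²/4 = 572.6 mm².
Per-bolt design strength φR_n = 0.75 × 579 × 572.6 × 1 / 1000 = 248.6 kN.
n ≥ 858 / 248.6 = 3.451 → use 4 bolts.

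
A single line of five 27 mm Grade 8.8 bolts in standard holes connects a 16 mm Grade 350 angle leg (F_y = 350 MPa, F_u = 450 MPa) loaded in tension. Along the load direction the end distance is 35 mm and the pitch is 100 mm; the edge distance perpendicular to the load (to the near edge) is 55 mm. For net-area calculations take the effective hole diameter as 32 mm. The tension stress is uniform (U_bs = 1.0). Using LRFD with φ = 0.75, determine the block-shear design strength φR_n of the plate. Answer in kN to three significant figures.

1150 kN

Shear plane L_v = 35 + 4·100 = 435 mm; A_gv = 435 × 16 = 6960 mm².
A_nv = (435 − 4.5·32) × 16 = 4656 mm².
A_nt = (55 − 0.5·32) × 16 = 624 mm².
0.6 F_u A_nv = 1257 kN; 0.6 F_y A_gv = 1462 kN → shear rupture governs the shear term.
R_n = 1257 + 1.0 × 450 × 624 / 1000 = 1538 kN.
Design strength φR_n = 0.75 × 1538 = 1150 kN.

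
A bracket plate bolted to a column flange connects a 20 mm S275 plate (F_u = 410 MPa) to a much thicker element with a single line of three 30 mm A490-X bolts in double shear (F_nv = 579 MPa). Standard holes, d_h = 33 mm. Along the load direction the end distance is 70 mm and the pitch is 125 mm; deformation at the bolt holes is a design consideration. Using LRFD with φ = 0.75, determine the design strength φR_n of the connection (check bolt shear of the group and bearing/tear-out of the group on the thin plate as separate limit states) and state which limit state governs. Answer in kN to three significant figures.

Bolt shear: A_b = π·30²/4 = 706.9 mm²; R_n = 579 × 706.9 × 3 × 2 / 1000 = 2456 kN → 0.75 × 2456 = 1840 kN.
Bearing (1.2 l_c t F_u ≤ 2.4 d t F_u): upper limit = 2.4·30·20·410 / 1000 = 590.4 kN.
  Edge l_c = 70 − 33/2 = 53.5 → r_n = 526.4 kN; interior l_c = 125 − 33 = 92 → r_n = 590.4 kN.
  R_n,bearing = 1·526.4 + 2·590.4 = 1707 kN → 0.75 × 1707 = 1280 kN.
Bearing governs: 1280 kN.

1280 kN (bearing governs)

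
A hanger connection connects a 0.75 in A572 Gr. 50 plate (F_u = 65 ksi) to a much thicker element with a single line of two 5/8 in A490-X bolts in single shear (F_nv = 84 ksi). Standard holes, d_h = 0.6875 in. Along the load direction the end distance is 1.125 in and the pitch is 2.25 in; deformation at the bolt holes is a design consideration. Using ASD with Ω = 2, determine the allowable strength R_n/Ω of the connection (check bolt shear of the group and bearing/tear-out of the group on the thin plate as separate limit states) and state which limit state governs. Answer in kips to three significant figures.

25.8 kips (bolt shear governs)

Bolt shear: A_b = π·0.625²/4 = 0.3068 in²; R_n = 84 × 0.3068 × 2 × 1 = 51.54 kips → 51.54 / 2 = 25.8 kips.
Bearing (1.2 l_c t F_u ≤ 2.4 d t F_u): upper limit = 2.4·0.625·0.75·65 = 73.12 kips.
  Edge l_c = 1.125 − 0.6875/2 = 0.7812 → r_n = 45.7 kips; interior l_c = 2.25 − 0.6875 = 1.562 → r_n = 73.12 kips.
  R_n,bearing = 1·45.7 + 1·73.12 = 118.8 kips → 118.8 / 2 = 59.4 kips.
Bolt shear governs: 25.8 kips.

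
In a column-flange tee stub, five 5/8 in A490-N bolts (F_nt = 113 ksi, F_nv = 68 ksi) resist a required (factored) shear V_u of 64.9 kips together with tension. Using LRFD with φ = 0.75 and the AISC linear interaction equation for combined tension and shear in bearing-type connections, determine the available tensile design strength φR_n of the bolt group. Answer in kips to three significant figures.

61.2 kips

A_b = π·0.625²/4 = 0.3068 in²; f_rv = 64.9 / (5 × 0.3068) = 42.31 ksi.
F'_nt = 1.3 F_nt − (F_nt / φF_nv) f_rv = 1.3·113 − (113/(0.75·68))·42.31 = 53.16 ksi, capped at F_nt → F'_nt = 53.16 ksi.
R_n = F'_nt · A_b · n = 53.16 × 0.3068 × 5 = 81.54 kips.
Design strength φR_n = 0.75 × 81.54 = 61.2 kips.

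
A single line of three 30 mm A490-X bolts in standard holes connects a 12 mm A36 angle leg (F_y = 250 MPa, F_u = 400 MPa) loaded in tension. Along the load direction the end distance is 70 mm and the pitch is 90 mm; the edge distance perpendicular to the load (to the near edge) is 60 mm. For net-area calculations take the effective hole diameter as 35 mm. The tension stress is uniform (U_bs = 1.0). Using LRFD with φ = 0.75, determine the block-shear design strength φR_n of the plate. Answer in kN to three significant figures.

490 kN

Shear plane L_v = 70 + 2·90 = 250 mm; A_gv = 250 × 12 = 3000 mm².
A_nv = (250 − 2.5·35) × 12 = 1950 mm².
A_nt = (60 − 0.5·35) × 12 = 510 mm².
0.6 F_u A_nv = 468 kN; 0.6 F_y A_gv = 450 kN → shear yielding governs the shear term.
R_n = 450 + 1.0 × 400 × 510 / 1000 = 654 kN.
Design strength φR_n = 0.75 × 654 = 490 kN.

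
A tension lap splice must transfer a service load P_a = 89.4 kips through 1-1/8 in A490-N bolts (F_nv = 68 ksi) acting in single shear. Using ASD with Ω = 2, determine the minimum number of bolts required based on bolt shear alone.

A_b = π·1.125²/4 = 0.994 in².
Per-bolt allowable strength R_n/Ω = 68 × 0.994 × 1 / 2 = 33.8 kips.
n ≥ 89.4 / 33.8 = 2.645 → use 3 bolts.

3 bolts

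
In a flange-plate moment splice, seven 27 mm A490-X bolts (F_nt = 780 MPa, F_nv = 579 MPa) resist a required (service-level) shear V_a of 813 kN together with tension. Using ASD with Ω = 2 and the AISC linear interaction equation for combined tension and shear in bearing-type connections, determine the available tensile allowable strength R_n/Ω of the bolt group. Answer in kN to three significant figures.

A_b = π·27²/4 = 572.6 mm²; f_rv = 813 × 1000 / (7 × 572.6) = 202.9 MPa.
F'_nt = 1.3 F_nt − (Ω F_nt / F_nv) f_rv = 1.3·780 − (2·780/579)·202.9 = 467.5 MPa, capped at F_nt → F'_nt = 467.5 MPa.
R_n = F'_nt · A_b · n = 467.5 × 572.6 × 7 / 1000 = 1874 kN.
Allowable strength R_n/Ω = 1874 / 2 = 937 kN.

937 kN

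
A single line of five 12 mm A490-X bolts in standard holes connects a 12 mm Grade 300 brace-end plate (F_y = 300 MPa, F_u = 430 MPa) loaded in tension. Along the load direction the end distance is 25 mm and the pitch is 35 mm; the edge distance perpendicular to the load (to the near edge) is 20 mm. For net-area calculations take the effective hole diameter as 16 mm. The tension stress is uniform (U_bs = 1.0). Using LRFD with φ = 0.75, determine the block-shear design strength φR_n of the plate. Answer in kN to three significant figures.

Shear plane L_v = 25 + 4·35 = 165 mm; A_gv = 165 × 12 = 1980 mm².
A_nv = (165 − 4.5·16) × 12 = 1116 mm².
A_nt = (20 − 0.5·16) × 12 = 144 mm².
0.6 F_u A_nv = 287.9 kN; 0.6 F_y A_gv = 356.4 kN → shear rupture governs the shear term.
R_n = 287.9 + 1.0 × 430 × 144 / 1000 = 349.8 kN.
Design strength φR_n = 0.75 × 349.8 = 262 kN.

262 kN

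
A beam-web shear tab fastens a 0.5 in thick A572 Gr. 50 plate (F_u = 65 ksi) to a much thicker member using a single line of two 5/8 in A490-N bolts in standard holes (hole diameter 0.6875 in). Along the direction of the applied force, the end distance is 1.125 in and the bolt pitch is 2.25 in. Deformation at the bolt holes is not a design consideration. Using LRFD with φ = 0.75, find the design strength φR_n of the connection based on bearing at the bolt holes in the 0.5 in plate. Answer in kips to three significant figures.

Per bolt r_n = 1.5 l_c t F_u ≤ 3.0 d t F_u; upper limit = 3.0 × 0.625 × 0.5 × 65 = 60.94 kips.
Edge bolt: l_c = 1.125 − 0.6875/2 = 0.7812 in → 1.5 × 0.7812 × 0.5 × 65 = 38.09 → r_n = 38.09 kips.
Interior bolts: l_c = 2.25 − 0.6875 = 1.562 in → 1.5 × 1.562 × 0.5 × 65 = 76.17 → r_n = 60.94 kips.
R_n = 1 × 38.09 + 1 × 60.94 = 99.02 kips.
Design strength φR_n = 0.75 × 99.02 = 74.3 kips.

74.3 kips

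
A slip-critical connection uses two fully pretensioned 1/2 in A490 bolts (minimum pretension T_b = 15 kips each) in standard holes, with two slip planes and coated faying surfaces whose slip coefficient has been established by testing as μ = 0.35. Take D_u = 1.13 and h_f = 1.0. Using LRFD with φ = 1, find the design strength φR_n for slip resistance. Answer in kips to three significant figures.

23.7 kips

R_n = μ · D_u · h_f · T_b · n_s · n_b = 0.35 × 1.13 × 1.0 × 15 × 2 × 2 = 23.73 kips.
Design strength φR_n = 1 × 23.73 = 23.7 kips.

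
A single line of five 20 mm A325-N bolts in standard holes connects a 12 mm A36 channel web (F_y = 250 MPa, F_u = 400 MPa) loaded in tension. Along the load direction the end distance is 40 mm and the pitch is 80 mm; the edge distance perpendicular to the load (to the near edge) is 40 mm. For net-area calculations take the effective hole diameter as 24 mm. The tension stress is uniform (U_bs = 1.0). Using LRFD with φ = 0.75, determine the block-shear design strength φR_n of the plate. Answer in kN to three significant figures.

Shear plane L_v = 40 + 4·80 = 360 mm; A_gv = 360 × 12 = 4320 mm².
A_nv = (360 − 4.5·24) × 12 = 3024 mm².
A_nt = (40 − 0.5·24) × 12 = 336 mm².
0.6 F_u A_nv = 725.8 kN; 0.6 F_y A_gv = 648 kN → shear yielding governs the shear term.
R_n = 648 + 1.0 × 400 × 336 / 1000 = 782.4 kN.
Design strength φR_n = 0.75 × 782.4 = 587 kN.

587 kN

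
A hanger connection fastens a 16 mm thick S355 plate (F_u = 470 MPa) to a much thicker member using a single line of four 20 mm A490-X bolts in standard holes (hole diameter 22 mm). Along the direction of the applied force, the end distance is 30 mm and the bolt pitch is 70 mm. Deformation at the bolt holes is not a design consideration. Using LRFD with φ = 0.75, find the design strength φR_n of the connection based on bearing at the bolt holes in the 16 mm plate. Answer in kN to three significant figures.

1180 kN

Per bolt r_n = 1.5 l_c t F_u ≤ 3.0 d t F_u; upper limit = 3.0 × 20 × 16 × 470 / 1000 = 451.2 kN.
Edge bolt: l_c = 30 − 22/2 = 19 mm → 1.5 × 19 × 16 × 470 / 1000 = 214.3 → r_n = 214.3 kN.
Interior bolts: l_c = 70 − 22 = 48 mm → 1.5 × 48 × 16 × 470 / 1000 = 541.4 → r_n = 451.2 kN.
R_n = 1 × 214.3 + 3 × 451.2 = 1568 kN.
Design strength φR_n = 0.75 × 1568 = 1180 kN.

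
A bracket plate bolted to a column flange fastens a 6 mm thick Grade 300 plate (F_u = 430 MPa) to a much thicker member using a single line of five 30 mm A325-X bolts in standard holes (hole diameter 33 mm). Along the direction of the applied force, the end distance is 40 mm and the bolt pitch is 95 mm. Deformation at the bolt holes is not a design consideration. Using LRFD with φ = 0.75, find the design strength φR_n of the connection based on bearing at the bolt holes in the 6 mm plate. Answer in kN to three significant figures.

765 kN

Per bolt r_n = 1.5 l_c t F_u ≤ 3.0 d t F_u; upper limit = 3.0 × 30 × 6 × 430 / 1000 = 232.2 kN.
Edge bolt: l_c = 40 − 33/2 = 23.5 mm → 1.5 × 23.5 × 6 × 430 / 1000 = 90.95 → r_n = 90.95 kN.
Interior bolts: l_c = 95 − 33 = 62 mm → 1.5 × 62 × 6 × 430 / 1000 = 239.9 → r_n = 232.2 kN.
R_n = 1 × 90.95 + 4 × 232.2 = 1020 kN.
Design strength φR_n = 0.75 × 1020 = 765 kN.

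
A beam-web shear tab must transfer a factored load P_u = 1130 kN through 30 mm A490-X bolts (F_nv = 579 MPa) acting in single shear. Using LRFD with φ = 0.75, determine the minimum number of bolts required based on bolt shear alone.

4 bolts

A_b = π·30²/4 = 706.9 mm².
Per-bolt design strength φR_n = 0.75 × 579 × 706.9 × 1 / 1000 = 307 kN.
n ≥ 1130 / 307 = 3.681 → use 4 bolts.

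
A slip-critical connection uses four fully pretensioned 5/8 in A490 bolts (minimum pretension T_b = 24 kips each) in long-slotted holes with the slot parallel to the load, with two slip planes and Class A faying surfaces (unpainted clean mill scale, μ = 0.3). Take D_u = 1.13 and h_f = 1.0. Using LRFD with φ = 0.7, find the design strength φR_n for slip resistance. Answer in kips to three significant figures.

R_n = μ · D_u · h_f · T_b · n_s · n_b = 0.3 × 1.13 × 1.0 × 24 × 2 × 4 = 65.09 kips.
Design strength φR_n = 0.7 × 65.09 = 45.6 kips.

45.6 kips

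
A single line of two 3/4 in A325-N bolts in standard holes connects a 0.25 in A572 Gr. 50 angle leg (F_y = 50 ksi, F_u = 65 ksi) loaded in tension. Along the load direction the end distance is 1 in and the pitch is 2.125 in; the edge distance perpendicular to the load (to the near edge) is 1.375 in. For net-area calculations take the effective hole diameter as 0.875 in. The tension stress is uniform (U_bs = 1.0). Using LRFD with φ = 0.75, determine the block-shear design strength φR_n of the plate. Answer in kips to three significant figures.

Shear plane L_v = 1 + 1·2.125 = 3.125 in; A_gv = 3.125 × 0.25 = 0.7812 in².
A_nv = (3.125 − 1.5·0.875) × 0.25 = 0.4531 in².
A_nt = (1.375 − 0.5·0.875) × 0.25 = 0.2344 in².
0.6 F_u A_nv = 17.67 kips; 0.6 F_y A_gv = 23.44 kips → shear rupture governs the shear term.
R_n = 17.67 + 1.0 × 65 × 0.2344 = 32.91 kips.
Design strength φR_n = 0.75 × 32.91 = 24.7 kips.

24.7 kips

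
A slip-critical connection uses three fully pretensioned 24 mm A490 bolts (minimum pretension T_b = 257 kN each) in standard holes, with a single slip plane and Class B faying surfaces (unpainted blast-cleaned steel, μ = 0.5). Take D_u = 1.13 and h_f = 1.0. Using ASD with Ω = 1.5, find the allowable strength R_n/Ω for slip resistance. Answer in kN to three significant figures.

R_n = μ · D_u · h_f · T_b · n_s · n_b = 0.5 × 1.13 × 1.0 × 257 × 1 × 3 = 435.6 kN.
Allowable strength R_n/Ω = 435.6 / 1.5 = 290 kN.

290 kN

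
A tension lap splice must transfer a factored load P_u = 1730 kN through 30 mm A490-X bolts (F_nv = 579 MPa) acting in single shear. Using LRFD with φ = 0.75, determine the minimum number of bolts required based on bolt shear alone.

A_b = π·30²/4 = 706.9 mm².
Per-bolt design strength φR_n = 0.75 × 579 × 706.9 × 1 / 1000 = 307 kN.
n ≥ 1730 / 307 = 5.636 → use 6 bolts.

6 bolts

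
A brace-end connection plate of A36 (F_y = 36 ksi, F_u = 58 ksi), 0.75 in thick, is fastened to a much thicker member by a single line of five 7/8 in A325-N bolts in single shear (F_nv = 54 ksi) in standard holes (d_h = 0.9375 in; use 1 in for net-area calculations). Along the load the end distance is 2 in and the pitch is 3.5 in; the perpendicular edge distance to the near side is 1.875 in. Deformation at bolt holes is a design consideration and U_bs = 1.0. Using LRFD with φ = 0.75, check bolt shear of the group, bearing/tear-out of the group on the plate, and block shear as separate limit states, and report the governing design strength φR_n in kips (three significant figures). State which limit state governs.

Bolt shear: A_b = π·0.875²/4 = 0.6013 in²; R_n = 54 × 0.6013 × 5 × 1 = 162.4 kips → 0.75 × 162.4 = 122 kips.
Bearing: edge l_c = 1.531, r_n = 79.93 kips; interior l_c = 2.562, r_n = 91.35 kips; R_n = 79.93 + 4·91.35 = 445.3 kips → 334 kips.
Block shear: A_gv = 12, A_nv = 8.625, A_nt = 1.031 in²; R_n = min(0.6F_uA_nv, 0.6F_yA_gv) + U_bs·F_u·A_nt = 319 kips → 239 kips.
Bolt shear governs: 122 kips.

122 kips (bolt shear governs)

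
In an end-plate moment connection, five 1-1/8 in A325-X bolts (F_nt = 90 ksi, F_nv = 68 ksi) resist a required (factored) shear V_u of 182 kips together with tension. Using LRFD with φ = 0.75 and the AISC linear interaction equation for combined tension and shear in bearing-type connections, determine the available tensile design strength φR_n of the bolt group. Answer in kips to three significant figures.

A_b = π·1.125²/4 = 0.994 in²; f_rv = 182 / (5 × 0.994) = 36.62 ksi.
F'_nt = 1.3 F_nt − (F_nt / φF_nv) f_rv = 1.3·90 − (90/(0.75·68))·36.62 = 52.38 ksi, capped at F_nt → F'_nt = 52.38 ksi.
R_n = F'_nt · A_b · n = 52.38 × 0.994 × 5 = 260.3 kips.
Design strength φR_n = 0.75 × 260.3 = 195 kips.

195 kips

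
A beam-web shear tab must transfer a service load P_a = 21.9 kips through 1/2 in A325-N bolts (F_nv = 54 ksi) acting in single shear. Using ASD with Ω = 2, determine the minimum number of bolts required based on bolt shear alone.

5 bolts

A_b = π·0.5²/4 = 0.1963 in².
Per-bolt allowable strength R_n/Ω = 54 × 0.1963 × 1 / 2 = 5.301 kips.
n ≥ 21.9 / 5.301 = 4.131 → use 5 bolts.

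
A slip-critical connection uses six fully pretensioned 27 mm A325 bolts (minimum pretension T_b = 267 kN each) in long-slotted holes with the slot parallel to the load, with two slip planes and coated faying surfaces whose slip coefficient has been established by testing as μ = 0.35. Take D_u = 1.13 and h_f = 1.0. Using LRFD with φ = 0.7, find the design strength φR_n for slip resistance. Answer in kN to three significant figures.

R_n = μ · D_u · h_f · T_b · n_s · n_b = 0.35 × 1.13 × 1.0 × 267 × 2 × 6 = 1267 kN.
Design strength φR_n = 0.7 × 1267 = 887 kN.

887 kN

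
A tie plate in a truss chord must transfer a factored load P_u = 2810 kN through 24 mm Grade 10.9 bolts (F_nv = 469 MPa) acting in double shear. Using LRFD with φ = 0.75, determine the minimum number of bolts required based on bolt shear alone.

A_b = π·24²/4 = 452.4 mm².
Per-bolt design strength φR_n = 0.75 × 469 × 452.4 × 2 / 1000 = 318.3 kN.
n ≥ 2810 / 318.3 = 8.829 → use 9 bolts.

9 bolts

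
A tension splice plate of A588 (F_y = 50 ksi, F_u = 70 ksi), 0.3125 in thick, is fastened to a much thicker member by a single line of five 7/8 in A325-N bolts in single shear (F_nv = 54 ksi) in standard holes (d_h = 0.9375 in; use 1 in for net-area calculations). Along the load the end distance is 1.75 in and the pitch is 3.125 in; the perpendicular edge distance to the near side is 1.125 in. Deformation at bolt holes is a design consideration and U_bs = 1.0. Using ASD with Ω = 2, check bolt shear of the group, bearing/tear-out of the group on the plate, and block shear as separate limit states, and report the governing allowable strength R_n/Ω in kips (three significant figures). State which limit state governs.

70.8 kips (block shear governs)

Bolt shear: A_b = π·0.875²/4 = 0.6013 in²; R_n = 54 × 0.6013 × 5 × 1 = 162.4 kips → 162.4 / 2 = 81.2 kips.
Bearing: edge l_c = 1.281, r_n = 33.63 kips; interior l_c = 2.188, r_n = 45.94 kips; R_n = 33.63 + 4·45.94 = 217.4 kips → 109 kips.
Block shear: A_gv = 4.453, A_nv = 3.047, A_nt = 0.1953 in²; R_n = min(0.6F_uA_nv, 0.6F_yA_gv) + U_bs·F_u·A_nt = 141.6 kips → 70.8 kips.
Block shear governs: 70.8 kips.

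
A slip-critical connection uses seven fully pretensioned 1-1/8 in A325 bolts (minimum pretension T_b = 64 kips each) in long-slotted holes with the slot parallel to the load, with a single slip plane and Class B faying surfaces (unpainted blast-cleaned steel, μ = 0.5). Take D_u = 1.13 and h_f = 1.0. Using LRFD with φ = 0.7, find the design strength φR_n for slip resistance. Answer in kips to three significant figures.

R_n = μ · D_u · h_f · T_b · n_s · n_b = 0.5 × 1.13 × 1.0 × 64 × 1 × 7 = 253.1 kips.
Design strength φR_n = 0.7 × 253.1 = 177 kips.

177 kips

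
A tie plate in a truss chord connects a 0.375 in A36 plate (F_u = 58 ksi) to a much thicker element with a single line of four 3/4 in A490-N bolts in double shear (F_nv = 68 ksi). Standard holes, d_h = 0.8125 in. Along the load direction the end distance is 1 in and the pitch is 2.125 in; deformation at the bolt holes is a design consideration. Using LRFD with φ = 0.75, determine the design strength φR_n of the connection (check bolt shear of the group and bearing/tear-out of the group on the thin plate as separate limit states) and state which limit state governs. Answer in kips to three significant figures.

Bolt shear: A_b = π·0.75²/4 = 0.4418 in²; R_n = 68 × 0.4418 × 4 × 2 = 240.3 kips → 0.75 × 240.3 = 180 kips.
Bearing (1.2 l_c t F_u ≤ 2.4 d t F_u): upper limit = 2.4·0.75·0.375·58 = 39.15 kips.
  Edge l_c = 1 − 0.8125/2 = 0.5938 → r_n = 15.5 kips; interior l_c = 2.125 − 0.8125 = 1.312 → r_n = 34.26 kips.
  R_n,bearing = 1·15.5 + 3·34.26 = 118.3 kips → 0.75 × 118.3 = 88.7 kips.
Bearing governs: 88.7 kips.

88.7 kips (bearing governs)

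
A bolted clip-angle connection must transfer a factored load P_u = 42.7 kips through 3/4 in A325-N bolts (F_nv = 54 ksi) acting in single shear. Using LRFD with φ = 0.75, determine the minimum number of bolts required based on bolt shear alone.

3 bolts

A_b = π·0.75²/4 = 0.4418 in².
Per-bolt design strength φR_n = 0.75 × 54 × 0.4418 × 1 = 17.89 kips.
n ≥ 42.7 / 17.89 = 2.386 → use 3 bolts.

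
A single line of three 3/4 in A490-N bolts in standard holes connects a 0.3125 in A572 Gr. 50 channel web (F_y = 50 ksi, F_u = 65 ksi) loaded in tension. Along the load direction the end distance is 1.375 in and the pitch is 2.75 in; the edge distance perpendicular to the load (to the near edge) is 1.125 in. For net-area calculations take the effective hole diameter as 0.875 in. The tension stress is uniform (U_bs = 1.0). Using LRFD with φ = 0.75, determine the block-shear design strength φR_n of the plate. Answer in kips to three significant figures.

53.3 kips

Shear plane L_v = 1.375 + 2·2.75 = 6.875 in; A_gv = 6.875 × 0.3125 = 2.148 in².
A_nv = (6.875 − 2.5·0.875) × 0.3125 = 1.465 in².
A_nt = (1.125 − 0.5·0.875) × 0.3125 = 0.2148 in².
0.6 F_u A_nv = 57.13 kips; 0.6 F_y A_gv = 64.45 kips → shear rupture governs the shear term.
R_n = 57.13 + 1.0 × 65 × 0.2148 = 71.09 kips.
Design strength φR_n = 0.75 × 71.09 = 53.3 kips.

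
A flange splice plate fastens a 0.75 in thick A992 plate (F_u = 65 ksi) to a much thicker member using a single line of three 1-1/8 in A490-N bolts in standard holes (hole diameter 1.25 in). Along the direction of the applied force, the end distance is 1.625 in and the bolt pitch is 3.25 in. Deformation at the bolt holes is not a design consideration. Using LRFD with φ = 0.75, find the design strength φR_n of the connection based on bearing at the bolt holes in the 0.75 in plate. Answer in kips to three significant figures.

274 kips

Per bolt r_n = 1.5 l_c t F_u ≤ 3.0 d t F_u; upper limit = 3.0 × 1.125 × 0.75 × 65 = 164.5 kips.
Edge bolt: l_c = 1.625 − 1.25/2 = 1 in → 1.5 × 1 × 0.75 × 65 = 73.12 → r_n = 73.12 kips.
Interior bolts: l_c = 3.25 − 1.25 = 2 in → 1.5 × 2 × 0.75 × 65 = 146.2 → r_n = 146.2 kips.
R_n = 1 × 73.12 + 2 × 146.2 = 365.6 kips.
Design strength φR_n = 0.75 × 365.6 = 274 kips.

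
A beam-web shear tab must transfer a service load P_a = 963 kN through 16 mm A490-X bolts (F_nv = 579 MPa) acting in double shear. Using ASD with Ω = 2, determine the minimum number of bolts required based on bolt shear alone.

9 bolts

A_b = π·16²/4 = 201.1 mm².
Per-bolt allowable strength R_n/Ω = 579 × 201.1 × 2 / 1000 / 2 = 116.4 kN.
n ≥ 963 / 116.4 = 8.272 → use 9 bolts.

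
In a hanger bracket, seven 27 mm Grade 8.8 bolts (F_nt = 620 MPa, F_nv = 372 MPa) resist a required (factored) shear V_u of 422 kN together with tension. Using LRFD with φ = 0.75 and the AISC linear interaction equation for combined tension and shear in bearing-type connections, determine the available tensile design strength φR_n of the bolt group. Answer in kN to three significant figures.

1720 kN

A_b = π·27²/4 = 572.6 mm²; f_rv = 422 × 1000 / (7 × 572.6) = 105.3 MPa.
F'_nt = 1.3 F_nt − (F_nt / φF_nv) f_rv = 1.3·620 − (620/(0.75·372))·105.3 = 572 MPa, capped at F_nt → F'_nt = 572 MPa.
R_n = F'_nt · A_b · n = 572 × 572.6 × 7 / 1000 = 2293 kN.
Design strength φR_n = 0.75 × 2293 = 1720 kN.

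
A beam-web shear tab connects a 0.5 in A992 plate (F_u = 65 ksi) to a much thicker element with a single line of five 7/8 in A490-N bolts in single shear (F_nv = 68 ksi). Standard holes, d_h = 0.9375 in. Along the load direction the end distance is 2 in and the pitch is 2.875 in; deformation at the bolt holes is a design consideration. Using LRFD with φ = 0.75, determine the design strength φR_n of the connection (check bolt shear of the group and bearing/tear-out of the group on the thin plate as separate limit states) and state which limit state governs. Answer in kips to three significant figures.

153 kips (bolt shear governs)

Bolt shear: A_b = π·0.875²/4 = 0.6013 in²; R_n = 68 × 0.6013 × 5 × 1 = 204.4 kips → 0.75 × 204.4 = 153 kips.
Bearing (1.2 l_c t F_u ≤ 2.4 d t F_u): upper limit = 2.4·0.875·0.5·65 = 68.25 kips.
  Edge l_c = 2 − 0.9375/2 = 1.531 → r_n = 59.72 kips; interior l_c = 2.875 − 0.9375 = 1.938 → r_n = 68.25 kips.
  R_n,bearing = 1·59.72 + 4·68.25 = 332.7 kips → 0.75 × 332.7 = 250 kips.
Bolt shear governs: 153 kips.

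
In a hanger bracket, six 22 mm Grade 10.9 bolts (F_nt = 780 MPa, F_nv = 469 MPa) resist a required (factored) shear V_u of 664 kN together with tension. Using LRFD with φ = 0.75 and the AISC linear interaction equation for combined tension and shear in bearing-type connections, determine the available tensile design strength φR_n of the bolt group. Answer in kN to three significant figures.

A_b = π·22²/4 = 380.1 mm²; f_rv = 664 × 1000 / (6 × 380.1) = 291.1 MPa.
F'_nt = 1.3 F_nt − (F_nt / φF_nv) f_rv = 1.3·780 − (780/(0.75·469))·291.1 = 368.4 MPa, capped at F_nt → F'_nt = 368.4 MPa.
R_n = F'_nt · A_b · n = 368.4 × 380.1 × 6 / 1000 = 840.3 kN.
Design strength φR_n = 0.75 × 840.3 = 630 kN.

630 kN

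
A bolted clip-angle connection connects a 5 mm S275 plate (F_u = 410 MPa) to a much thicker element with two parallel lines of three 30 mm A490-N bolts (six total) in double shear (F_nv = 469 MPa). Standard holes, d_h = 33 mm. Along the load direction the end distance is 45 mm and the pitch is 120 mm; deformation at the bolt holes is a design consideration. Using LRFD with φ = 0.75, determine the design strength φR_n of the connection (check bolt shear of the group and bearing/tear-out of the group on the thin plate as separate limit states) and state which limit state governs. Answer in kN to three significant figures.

548 kN (bearing governs)

Bolt shear: A_b = π·30²/4 = 706.9 mm²; R_n = 469 × 706.9 × 6 × 2 / 1000 = 3978 kN → 0.75 × 3978 = 2980 kN.
Bearing (1.2 l_c t F_u ≤ 2.4 d t F_u): upper limit = 2.4·30·5·410 / 1000 = 147.6 kN.
  Edge l_c = 45 − 33/2 = 28.5 → r_n = 70.11 kN; interior l_c = 120 − 33 = 87 → r_n = 147.6 kN.
  R_n,bearing = 2·70.11 + 4·147.6 = 730.6 kN → 0.75 × 730.6 = 548 kN.
Bearing governs: 548 kN.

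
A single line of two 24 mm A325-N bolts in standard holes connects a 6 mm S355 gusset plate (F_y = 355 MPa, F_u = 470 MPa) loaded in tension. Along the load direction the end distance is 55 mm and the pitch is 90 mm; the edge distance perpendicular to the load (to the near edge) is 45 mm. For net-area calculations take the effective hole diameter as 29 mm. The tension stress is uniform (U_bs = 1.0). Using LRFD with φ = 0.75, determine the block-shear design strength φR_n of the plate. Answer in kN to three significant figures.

193 kN

Shear plane L_v = 55 + 1·90 = 145 mm; A_gv = 145 × 6 = 870 mm².
A_nv = (145 − 1.5·29) × 6 = 609 mm².
A_nt = (45 − 0.5·29) × 6 = 183 mm².
0.6 F_u A_nv = 171.7 kN; 0.6 F_y A_gv = 185.3 kN → shear rupture governs the shear term.
R_n = 171.7 + 1.0 × 470 × 183 / 1000 = 257.7 kN.
Design strength φR_n = 0.75 × 257.7 = 193 kN.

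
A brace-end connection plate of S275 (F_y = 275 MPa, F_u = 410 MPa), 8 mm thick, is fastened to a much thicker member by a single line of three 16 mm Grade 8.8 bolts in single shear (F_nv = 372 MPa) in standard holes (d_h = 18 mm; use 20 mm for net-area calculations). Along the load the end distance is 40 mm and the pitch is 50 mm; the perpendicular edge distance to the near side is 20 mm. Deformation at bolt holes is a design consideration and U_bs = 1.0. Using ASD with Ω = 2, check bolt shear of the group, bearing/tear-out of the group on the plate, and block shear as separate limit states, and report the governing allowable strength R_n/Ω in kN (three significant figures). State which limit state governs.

Bolt shear: A_b = π·16²/4 = 201.1 mm²; R_n = 372 × 201.1 × 3 × 1 / 1000 = 224.4 kN → 224.4 / 2 = 112 kN.
Bearing: edge l_c = 31, r_n = 122 kN; interior l_c = 32, r_n = 126 kN; R_n = 122 + 2·126 = 373.9 kN → 187 kN.
Block shear: A_gv = 1120, A_nv = 720, A_nt = 80 mm²; R_n = min(0.6F_uA_nv, 0.6F_yA_gv) + U_bs·F_u·A_nt = 209.9 kN → 105 kN.
Block shear governs: 105 kN.

105 kN (block shear governs)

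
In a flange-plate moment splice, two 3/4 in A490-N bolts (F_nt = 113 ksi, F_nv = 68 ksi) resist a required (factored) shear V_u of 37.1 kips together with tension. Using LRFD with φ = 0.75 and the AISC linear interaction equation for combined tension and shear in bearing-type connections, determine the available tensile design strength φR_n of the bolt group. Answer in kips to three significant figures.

A_b = π·0.75²/4 = 0.4418 in²; f_rv = 37.1 / (2 × 0.4418) = 41.99 ksi.
F'_nt = 1.3 F_nt − (F_nt / φF_nv) f_rv = 1.3·113 − (113/(0.75·68))·41.99 = 53.87 ksi, capped at F_nt → F'_nt = 53.87 ksi.
R_n = F'_nt · A_b · n = 53.87 × 0.4418 × 2 = 47.59 kips.
Design strength φR_n = 0.75 × 47.59 = 35.7 kips.

35.7 kips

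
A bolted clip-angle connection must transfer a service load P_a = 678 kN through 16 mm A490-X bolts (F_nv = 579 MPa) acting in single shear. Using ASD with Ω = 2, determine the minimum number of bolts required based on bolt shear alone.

12 bolts

A_b = π·16²/4 = 201.1 mm².
Per-bolt allowable strength R_n/Ω = 579 × 201.1 × 1 / 1000 / 2 = 58.21 kN.
n ≥ 678 / 58.21 = 11.65 → use 12 bolts.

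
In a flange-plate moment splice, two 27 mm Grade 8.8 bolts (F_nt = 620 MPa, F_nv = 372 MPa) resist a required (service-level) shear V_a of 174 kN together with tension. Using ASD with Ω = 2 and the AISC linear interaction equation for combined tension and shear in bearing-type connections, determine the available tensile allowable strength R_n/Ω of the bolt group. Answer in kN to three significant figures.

A_b = π·27²/4 = 572.6 mm²; f_rv = 174 × 1000 / (2 × 572.6) = 152 MPa.
F'_nt = 1.3 F_nt − (Ω F_nt / F_nv) f_rv = 1.3·620 − (2·620/372)·152 = 299.5 MPa, capped at F_nt → F'_nt = 299.5 MPa.
R_n = F'_nt · A_b · n = 299.5 × 572.6 × 2 / 1000 = 343 kN.
Allowable strength R_n/Ω = 343 / 2 = 171 kN.

171 kN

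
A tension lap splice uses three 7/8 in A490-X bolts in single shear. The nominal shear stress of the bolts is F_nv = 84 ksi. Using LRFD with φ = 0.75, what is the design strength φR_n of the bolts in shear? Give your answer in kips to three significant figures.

A_b = π × 0.875² / 4 = 0.6013 in².
R_n = F_nv · A_b · n · n_s = 84 × 0.6013 × 3 × 1 = 151.5 kips.
Design strength φR_n = 0.75 × 151.5 = 114 kips.

114 kips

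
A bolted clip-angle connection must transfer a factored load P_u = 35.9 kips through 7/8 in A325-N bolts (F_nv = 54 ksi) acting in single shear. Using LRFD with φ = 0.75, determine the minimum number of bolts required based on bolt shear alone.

A_b = π·0.875²/4 = 0.6013 in².
Per-bolt design strength φR_n = 0.75 × 54 × 0.6013 × 1 = 24.35 kips.
n ≥ 35.9 / 24.35 = 1.474 → use 2 bolts.

2 bolts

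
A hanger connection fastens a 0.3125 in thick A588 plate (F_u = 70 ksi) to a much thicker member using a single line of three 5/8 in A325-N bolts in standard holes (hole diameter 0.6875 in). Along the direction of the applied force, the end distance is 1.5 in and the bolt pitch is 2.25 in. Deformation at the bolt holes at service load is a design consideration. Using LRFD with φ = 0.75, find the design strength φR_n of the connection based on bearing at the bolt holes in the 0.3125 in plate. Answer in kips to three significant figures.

72 kips

Per bolt r_n = 1.2 l_c t F_u ≤ 2.4 d t F_u; upper limit = 2.4 × 0.625 × 0.3125 × 70 = 32.81 kips.
Edge bolt: l_c = 1.5 − 0.6875/2 = 1.156 in → 1.2 × 1.156 × 0.3125 × 70 = 30.35 → r_n = 30.35 kips.
Interior bolts: l_c = 2.25 − 0.6875 = 1.562 in → 1.2 × 1.562 × 0.3125 × 70 = 41.02 → r_n = 32.81 kips.
R_n = 1 × 30.35 + 2 × 32.81 = 95.98 kips.
Design strength φR_n = 0.75 × 95.98 = 72 kips.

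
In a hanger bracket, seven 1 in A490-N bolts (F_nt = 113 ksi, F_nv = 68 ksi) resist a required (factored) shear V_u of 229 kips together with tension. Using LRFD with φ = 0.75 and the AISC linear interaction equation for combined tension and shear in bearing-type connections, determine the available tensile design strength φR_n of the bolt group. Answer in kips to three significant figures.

225 kips

A_b = π·1²/4 = 0.7854 in²; f_rv = 229 / (7 × 0.7854) = 41.65 ksi.
F'_nt = 1.3 F_nt − (F_nt / φF_nv) f_rv = 1.3·113 − (113/(0.75·68))·41.65 = 54.61 ksi, capped at F_nt → F'_nt = 54.61 ksi.
R_n = F'_nt · A_b · n = 54.61 × 0.7854 × 7 = 300.2 kips.
Design strength φR_n = 0.75 × 300.2 = 225 kips.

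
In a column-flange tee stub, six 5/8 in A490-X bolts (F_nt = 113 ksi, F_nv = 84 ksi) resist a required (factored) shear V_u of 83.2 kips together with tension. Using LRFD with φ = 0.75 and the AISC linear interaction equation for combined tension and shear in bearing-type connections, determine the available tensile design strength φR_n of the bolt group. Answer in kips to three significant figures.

90.9 kips

A_b = π·0.625²/4 = 0.3068 in²; f_rv = 83.2 / (6 × 0.3068) = 45.2 ksi.
F'_nt = 1.3 F_nt − (F_nt / φF_nv) f_rv = 1.3·113 − (113/(0.75·84))·45.2 = 65.83 ksi, capped at F_nt → F'_nt = 65.83 ksi.
R_n = F'_nt · A_b · n = 65.83 × 0.3068 × 6 = 121.2 kips.
Design strength φR_n = 0.75 × 121.2 = 90.9 kips.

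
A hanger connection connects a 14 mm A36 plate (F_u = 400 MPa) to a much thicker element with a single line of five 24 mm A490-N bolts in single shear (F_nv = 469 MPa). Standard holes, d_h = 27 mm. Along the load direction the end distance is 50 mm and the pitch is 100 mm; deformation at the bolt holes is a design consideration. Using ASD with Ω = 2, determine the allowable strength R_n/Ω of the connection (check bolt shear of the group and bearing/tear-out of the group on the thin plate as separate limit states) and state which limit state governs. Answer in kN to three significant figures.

530 kN (bolt shear governs)

Bolt shear: A_b = π·24²/4 = 452.4 mm²; R_n = 469 × 452.4 × 5 × 1 / 1000 = 1061 kN → 1061 / 2 = 530 kN.
Bearing (1.2 l_c t F_u ≤ 2.4 d t F_u): upper limit = 2.4·24·14·400 / 1000 = 322.6 kN.
  Edge l_c = 50 − 27/2 = 36.5 → r_n = 245.3 kN; interior l_c = 100 − 27 = 73 → r_n = 322.6 kN.
  R_n,bearing = 1·245.3 + 4·322.6 = 1536 kN → 1536 / 2 = 768 kN.
Bolt shear governs: 530 kN.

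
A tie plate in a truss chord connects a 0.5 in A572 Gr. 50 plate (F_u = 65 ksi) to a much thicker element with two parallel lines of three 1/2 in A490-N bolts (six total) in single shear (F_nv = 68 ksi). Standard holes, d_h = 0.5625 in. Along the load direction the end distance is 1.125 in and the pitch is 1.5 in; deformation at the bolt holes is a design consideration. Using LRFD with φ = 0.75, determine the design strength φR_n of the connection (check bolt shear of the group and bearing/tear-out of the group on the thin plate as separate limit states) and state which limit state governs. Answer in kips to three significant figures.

60.1 kips (bolt shear governs)

Bolt shear: A_b = π·0.5²/4 = 0.1963 in²; R_n = 68 × 0.1963 × 6 × 1 = 80.11 kips → 0.75 × 80.11 = 60.1 kips.
Bearing (1.2 l_c t F_u ≤ 2.4 d t F_u): upper limit = 2.4·0.5·0.5·65 = 39 kips.
  Edge l_c = 1.125 − 0.5625/2 = 0.8438 → r_n = 32.91 kips; interior l_c = 1.5 − 0.5625 = 0.9375 → r_n = 36.56 kips.
  R_n,bearing = 2·32.91 + 4·36.56 = 212.1 kips → 0.75 × 212.1 = 159 kips.
Bolt shear governs: 60.1 kips.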